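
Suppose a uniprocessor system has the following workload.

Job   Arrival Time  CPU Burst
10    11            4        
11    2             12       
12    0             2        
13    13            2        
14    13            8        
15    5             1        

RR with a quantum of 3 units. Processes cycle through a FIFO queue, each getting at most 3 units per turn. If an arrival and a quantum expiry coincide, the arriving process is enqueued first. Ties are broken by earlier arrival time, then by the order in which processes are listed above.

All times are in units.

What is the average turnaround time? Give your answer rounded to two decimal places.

9.17

Gantt: | 12 0-2 | 11 2-5 | 15 5-6 | 11 6-12 | 10 12-15 | 11 15-18 | 13 18-20 | 14 20-23 | 10 23-24 | 14 24-29 |
Completion: 10=24  11=18  12=2  13=20  14=29  15=6
Turnaround times: 10=13, 11=16, 12=2, 13=7, 14=16, 15=1
Average turnaround = (13+16+2+7+16+1) / 6 = 55/6 = 9.17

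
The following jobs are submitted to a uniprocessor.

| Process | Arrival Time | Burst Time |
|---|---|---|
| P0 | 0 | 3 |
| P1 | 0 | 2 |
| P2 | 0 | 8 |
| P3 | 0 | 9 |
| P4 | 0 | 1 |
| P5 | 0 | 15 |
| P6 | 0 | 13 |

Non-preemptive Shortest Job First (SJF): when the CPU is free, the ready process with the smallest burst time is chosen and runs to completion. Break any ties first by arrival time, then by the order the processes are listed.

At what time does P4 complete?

1

Gantt: | P4 0-1 | P1 1-3 | P0 3-6 | P2 6-14 | P3 14-23 | P6 23-36 | P5 36-51 |
Completion: P0=6  P1=3  P2=14  P3=23  P4=1  P5=51  P6=36
Turnaround (C−A): P0=6  P1=3  P2=14  P3=23  P4=1  P5=51  P6=36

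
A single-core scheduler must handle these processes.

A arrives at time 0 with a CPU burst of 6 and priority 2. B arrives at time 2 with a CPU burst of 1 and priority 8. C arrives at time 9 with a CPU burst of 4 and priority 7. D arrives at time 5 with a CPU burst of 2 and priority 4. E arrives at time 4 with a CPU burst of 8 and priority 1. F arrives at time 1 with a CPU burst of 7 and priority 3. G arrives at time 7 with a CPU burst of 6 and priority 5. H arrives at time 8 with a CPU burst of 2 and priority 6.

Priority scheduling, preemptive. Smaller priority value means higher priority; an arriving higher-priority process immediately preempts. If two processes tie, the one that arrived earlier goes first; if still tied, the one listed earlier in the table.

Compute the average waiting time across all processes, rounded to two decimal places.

16.13

Timeline: | A 0-4 | E 4-12 | A 12-14 | F 14-21 | D 21-23 | G 23-29 | H 29-31 | C 31-35 | B 35-36 |
Completion: A=14  B=36  C=35  D=23  E=12  F=21  G=29  H=31
Waiting times: A=8, B=33, C=22, D=16, E=0, F=13, G=16, H=21
Average waiting = (8+33+22+16+0+13+16+21) / 8 = 129/8 = 16.13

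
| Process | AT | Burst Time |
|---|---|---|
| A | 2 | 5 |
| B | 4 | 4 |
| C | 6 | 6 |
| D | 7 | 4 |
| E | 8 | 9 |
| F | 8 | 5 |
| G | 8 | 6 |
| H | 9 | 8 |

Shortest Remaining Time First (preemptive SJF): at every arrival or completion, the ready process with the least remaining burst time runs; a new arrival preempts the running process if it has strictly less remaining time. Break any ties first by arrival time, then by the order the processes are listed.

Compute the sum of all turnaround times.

Schedule: | idle 0-2 | A 2-7 | B 7-11 | D 11-15 | F 15-20 | C 20-26 | G 26-32 | H 32-40 | E 40-49 |
Completion: A=7  B=11  C=26  D=15  E=49  F=20  G=32  H=40
Turnaround (C−A): A=5  B=7  C=20  D=8  E=41  F=12  G=24  H=31
Turnaround = completion − arrival: A=5, B=7, C=20, D=8, E=41, F=12, G=24, H=31
Total turnaround = 5 + 7 + 20 + 8 + 41 + 12 + 24 + 31 = 148

148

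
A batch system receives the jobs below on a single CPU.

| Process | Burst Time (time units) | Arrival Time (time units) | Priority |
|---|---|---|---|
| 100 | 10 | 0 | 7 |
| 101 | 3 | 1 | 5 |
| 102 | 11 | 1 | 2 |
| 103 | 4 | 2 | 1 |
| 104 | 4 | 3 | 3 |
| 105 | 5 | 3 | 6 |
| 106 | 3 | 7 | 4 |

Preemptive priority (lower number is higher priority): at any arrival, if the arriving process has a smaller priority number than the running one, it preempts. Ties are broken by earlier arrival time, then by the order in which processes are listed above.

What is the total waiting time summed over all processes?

105

Timeline: | 100 0-1 | 102 1-2 | 103 2-6 | 102 6-16 | 104 16-20 | 106 20-23 | 101 23-26 | 105 26-31 | 100 31-40 |
Completion: 100=40  101=26  102=16  103=6  104=20  105=31  106=23
Turnaround (C−A): 100=40  101=25  102=15  103=4  104=17  105=28  106=16
Waiting = turnaround − burst: 100=30, 101=22, 102=4, 103=0, 104=13, 105=23, 106=13
Total waiting = 30 + 22 + 4 + 0 + 13 + 23 + 13 = 105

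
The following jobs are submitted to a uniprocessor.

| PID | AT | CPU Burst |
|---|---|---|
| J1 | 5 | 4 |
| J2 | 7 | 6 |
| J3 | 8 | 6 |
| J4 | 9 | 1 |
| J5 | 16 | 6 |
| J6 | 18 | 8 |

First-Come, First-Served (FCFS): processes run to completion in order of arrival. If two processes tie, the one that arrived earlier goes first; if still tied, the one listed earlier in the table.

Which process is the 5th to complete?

Schedule: | idle 0-5 | J1 5-9 | J2 9-15 | J3 15-21 | J4 21-22 | J5 22-28 | J6 28-36 |
Completion: J1=9  J2=15  J3=21  J4=22  J5=28  J6=36
Turnaround (C−A): J1=4  J2=8  J3=13  J4=13  J5=12  J6=18
Finish order: J1 → J2 → J3 → J4 → J5 → J6

J5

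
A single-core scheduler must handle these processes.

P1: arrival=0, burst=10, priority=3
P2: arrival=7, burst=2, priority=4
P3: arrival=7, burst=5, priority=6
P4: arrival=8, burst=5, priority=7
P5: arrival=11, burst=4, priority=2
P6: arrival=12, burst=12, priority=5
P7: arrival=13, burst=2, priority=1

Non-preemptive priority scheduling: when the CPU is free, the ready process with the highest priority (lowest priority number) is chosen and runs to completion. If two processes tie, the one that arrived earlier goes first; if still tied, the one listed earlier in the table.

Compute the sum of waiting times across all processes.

63

Schedule: | P1 0-10 | P2 10-12 | P5 12-16 | P7 16-18 | P6 18-30 | P3 30-35 | P4 35-40 |
Completion: P1=10  P2=12  P3=35  P4=40  P5=16  P6=30  P7=18
Turnaround (C−A): P1=10  P2=5  P3=28  P4=32  P5=5  P6=18  P7=5
Waiting = turnaround − burst: P1=0, P2=3, P3=23, P4=27, P5=1, P6=6, P7=3
Total waiting = 0 + 3 + 23 + 27 + 1 + 6 + 3 = 63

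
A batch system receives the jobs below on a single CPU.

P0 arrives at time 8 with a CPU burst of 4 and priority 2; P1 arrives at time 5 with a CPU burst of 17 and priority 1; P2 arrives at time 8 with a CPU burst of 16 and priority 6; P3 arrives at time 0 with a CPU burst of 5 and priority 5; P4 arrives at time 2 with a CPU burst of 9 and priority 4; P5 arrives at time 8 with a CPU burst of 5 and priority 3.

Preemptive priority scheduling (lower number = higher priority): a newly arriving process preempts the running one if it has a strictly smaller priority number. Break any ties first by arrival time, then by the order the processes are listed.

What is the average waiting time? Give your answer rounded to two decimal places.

20.83

Timeline: | P3 0-2 | P4 2-5 | P1 5-22 | P0 22-26 | P5 26-31 | P4 31-37 | P3 37-40 | P2 40-56 |
Completion: P0=26  P1=22  P2=56  P3=40  P4=37  P5=31
Waiting times: P0=14, P1=0, P2=32, P3=35, P4=26, P5=18
Average waiting = (14+0+32+35+26+18) / 6 = 125/6 = 20.83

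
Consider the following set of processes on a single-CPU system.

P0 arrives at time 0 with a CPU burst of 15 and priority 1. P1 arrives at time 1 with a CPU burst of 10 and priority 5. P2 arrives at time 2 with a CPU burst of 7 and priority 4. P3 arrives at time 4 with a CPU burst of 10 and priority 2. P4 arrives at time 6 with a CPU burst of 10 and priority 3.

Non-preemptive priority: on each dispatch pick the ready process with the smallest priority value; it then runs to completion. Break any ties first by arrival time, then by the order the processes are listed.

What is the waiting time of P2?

Gantt: | P0 0-15 | P3 15-25 | P4 25-35 | P2 35-42 | P1 42-52 |
Completion: P0=15  P1=52  P2=42  P3=25  P4=35
Turnaround (C−A): P0=15  P1=51  P2=40  P3=21  P4=29
Waiting(P2) = turnaround − burst = 40 − 7 = 33

33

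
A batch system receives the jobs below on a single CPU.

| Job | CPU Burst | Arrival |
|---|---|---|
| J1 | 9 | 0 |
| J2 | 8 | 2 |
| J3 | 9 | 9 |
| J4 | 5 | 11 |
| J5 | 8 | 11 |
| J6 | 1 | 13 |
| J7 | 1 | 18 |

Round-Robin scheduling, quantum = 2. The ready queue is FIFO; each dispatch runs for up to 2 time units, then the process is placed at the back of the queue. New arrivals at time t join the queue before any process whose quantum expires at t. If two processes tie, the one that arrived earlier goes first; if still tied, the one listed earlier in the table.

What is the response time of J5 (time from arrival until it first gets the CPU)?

7

Gantt: | J1 0-2 | J2 2-4 | J1 4-6 | J2 6-8 | J1 8-10 | J2 10-12 | J3 12-14 | J1 14-16 | J4 16-18 | J5 18-20 | J2 20-22 | J6 22-23 | J3 23-25 | J1 25-26 | J7 26-27 | J4 27-29 | J5 29-31 | J3 31-33 | J4 33-34 | J5 34-36 | J3 36-38 | J5 38-40 | J3 40-41 |
Completion: J1=26  J2=22  J3=41  J4=34  J5=40  J6=23  J7=27
Response(J5) = first start − arrival = 18 − 11 = 7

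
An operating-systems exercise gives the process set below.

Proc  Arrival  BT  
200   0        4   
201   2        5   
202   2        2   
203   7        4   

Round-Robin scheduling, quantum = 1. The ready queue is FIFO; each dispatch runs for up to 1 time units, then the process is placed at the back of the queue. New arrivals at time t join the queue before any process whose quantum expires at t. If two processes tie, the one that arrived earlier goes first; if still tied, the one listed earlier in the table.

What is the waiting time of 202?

3

Gantt: | 200 0-2 | 201 2-3 | 202 3-4 | 200 4-5 | 201 5-6 | 202 6-7 | 200 7-8 | 201 8-9 | 203 9-10 | 201 10-11 | 203 11-12 | 201 12-13 | 203 13-15 |
Completion: 200=8  201=13  202=7  203=15
Turnaround (C−A): 200=8  201=11  202=5  203=8
Waiting(202) = turnaround − burst = 5 − 2 = 3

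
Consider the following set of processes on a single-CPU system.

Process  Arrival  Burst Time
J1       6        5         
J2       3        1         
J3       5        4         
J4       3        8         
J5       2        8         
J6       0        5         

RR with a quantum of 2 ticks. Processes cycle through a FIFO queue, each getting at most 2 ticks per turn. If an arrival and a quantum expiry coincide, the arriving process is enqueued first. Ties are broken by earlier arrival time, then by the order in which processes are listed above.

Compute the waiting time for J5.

18

Timeline: | J6 0-2 | J5 2-4 | J6 4-6 | J2 6-7 | J4 7-9 | J5 9-11 | J3 11-13 | J1 13-15 | J6 15-16 | J4 16-18 | J5 18-20 | J3 20-22 | J1 22-24 | J4 24-26 | J5 26-28 | J1 28-29 | J4 29-31 |
Completion: J1=29  J2=7  J3=22  J4=31  J5=28  J6=16
Turnaround (C−A): J1=23  J2=4  J3=17  J4=28  J5=26  J6=16
Waiting(J5) = turnaround − burst = 26 − 8 = 18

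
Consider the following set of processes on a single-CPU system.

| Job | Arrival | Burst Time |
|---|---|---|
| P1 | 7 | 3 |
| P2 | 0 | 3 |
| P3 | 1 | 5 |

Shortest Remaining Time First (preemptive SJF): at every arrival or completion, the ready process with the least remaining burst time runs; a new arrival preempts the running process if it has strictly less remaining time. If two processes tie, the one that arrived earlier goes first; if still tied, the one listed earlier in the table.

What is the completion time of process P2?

Gantt: | P2 0-3 | P3 3-8 | P1 8-11 |
Completion: P1=11  P2=3  P3=8
Turnaround (C−A): P1=4  P2=3  P3=7

3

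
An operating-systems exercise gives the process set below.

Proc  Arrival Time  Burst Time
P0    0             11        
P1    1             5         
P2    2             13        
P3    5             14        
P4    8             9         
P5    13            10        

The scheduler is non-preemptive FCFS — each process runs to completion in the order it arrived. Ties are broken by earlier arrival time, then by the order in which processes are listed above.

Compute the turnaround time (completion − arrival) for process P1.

15

Timeline: | P0 0-11 | P1 11-16 | P2 16-29 | P3 29-43 | P4 43-52 | P5 52-62 |
Completion: P0=11  P1=16  P2=29  P3=43  P4=52  P5=62
Turnaround (C−A): P0=11  P1=15  P2=27  P3=38  P4=44  P5=49
Turnaround(P1) = completion − arrival = 16 − 1 = 15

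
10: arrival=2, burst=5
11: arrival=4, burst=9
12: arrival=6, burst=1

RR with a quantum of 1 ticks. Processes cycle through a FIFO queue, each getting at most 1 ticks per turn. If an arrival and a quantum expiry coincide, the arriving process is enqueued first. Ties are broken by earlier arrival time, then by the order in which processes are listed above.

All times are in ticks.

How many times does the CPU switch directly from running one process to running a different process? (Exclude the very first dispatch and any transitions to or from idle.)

Timeline: | idle 0-2 | 10 2-4 | 11 4-5 | 10 5-6 | 11 6-7 | 12 7-8 | 10 8-9 | 11 9-10 | 10 10-11 | 11 11-17 |
Completion: 10=11  11=17  12=8

8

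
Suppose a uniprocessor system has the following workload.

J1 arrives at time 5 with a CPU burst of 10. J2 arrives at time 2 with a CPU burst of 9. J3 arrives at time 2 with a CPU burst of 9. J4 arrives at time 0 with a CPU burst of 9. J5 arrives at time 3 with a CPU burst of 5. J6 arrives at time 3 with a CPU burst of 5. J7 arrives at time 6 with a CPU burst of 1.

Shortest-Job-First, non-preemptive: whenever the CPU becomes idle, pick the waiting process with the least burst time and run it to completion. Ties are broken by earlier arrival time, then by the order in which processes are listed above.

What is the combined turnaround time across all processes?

Gantt: | J4 0-9 | J7 9-10 | J5 10-15 | J6 15-20 | J2 20-29 | J3 29-38 | J1 38-48 |
Completion: J1=48  J2=29  J3=38  J4=9  J5=15  J6=20  J7=10
Turnaround (C−A): J1=43  J2=27  J3=36  J4=9  J5=12  J6=17  J7=4
Turnaround = completion − arrival: J1=43, J2=27, J3=36, J4=9, J5=12, J6=17, J7=4
Total turnaround = 43 + 27 + 36 + 9 + 12 + 17 + 4 = 148

148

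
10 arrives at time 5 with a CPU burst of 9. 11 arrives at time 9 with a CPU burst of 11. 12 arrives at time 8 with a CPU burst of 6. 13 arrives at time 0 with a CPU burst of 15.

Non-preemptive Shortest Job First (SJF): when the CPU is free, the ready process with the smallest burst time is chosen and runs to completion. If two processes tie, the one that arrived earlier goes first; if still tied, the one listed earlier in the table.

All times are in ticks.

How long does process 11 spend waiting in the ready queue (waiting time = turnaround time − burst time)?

Timeline: | 13 0-15 | 12 15-21 | 10 21-30 | 11 30-41 |
Completion: 10=30  11=41  12=21  13=15
Waiting(11) = turnaround − burst = 32 − 11 = 21

21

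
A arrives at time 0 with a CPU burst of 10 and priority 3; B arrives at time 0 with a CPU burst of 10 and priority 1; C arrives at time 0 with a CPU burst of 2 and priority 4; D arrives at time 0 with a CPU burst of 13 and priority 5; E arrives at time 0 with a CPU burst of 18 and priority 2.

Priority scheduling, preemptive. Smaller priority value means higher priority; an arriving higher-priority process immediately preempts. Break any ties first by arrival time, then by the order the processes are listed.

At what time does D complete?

Timeline: | B 0-10 | E 10-28 | A 28-38 | C 38-40 | D 40-53 |
Completion: A=38  B=10  C=40  D=53  E=28
Turnaround (C−A): A=38  B=10  C=40  D=53  E=28

53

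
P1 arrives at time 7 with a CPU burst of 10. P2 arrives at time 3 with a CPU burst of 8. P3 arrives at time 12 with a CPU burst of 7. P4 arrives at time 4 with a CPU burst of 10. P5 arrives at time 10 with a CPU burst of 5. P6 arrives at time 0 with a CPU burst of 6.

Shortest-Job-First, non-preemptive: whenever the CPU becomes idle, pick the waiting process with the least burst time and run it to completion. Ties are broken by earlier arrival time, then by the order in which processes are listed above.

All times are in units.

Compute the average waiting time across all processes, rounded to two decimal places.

Gantt: | P6 0-6 | P2 6-14 | P5 14-19 | P3 19-26 | P4 26-36 | P1 36-46 |
Completion: P1=46  P2=14  P3=26  P4=36  P5=19  P6=6
Waiting times: P1=29, P2=3, P3=7, P4=22, P5=4, P6=0
Average waiting = (29+3+7+22+4+0) / 6 = 65/6 = 10.83

10.83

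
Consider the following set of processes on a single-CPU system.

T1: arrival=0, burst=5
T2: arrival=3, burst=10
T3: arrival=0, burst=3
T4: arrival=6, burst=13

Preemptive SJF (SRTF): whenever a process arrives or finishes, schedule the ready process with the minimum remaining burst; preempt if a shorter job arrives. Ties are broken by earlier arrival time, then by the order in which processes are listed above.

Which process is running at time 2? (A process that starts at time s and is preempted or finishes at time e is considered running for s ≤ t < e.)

Gantt: | T3 0-3 | T1 3-8 | T2 8-18 | T4 18-31 |
Completion: T1=8  T2=18  T3=3  T4=31

T3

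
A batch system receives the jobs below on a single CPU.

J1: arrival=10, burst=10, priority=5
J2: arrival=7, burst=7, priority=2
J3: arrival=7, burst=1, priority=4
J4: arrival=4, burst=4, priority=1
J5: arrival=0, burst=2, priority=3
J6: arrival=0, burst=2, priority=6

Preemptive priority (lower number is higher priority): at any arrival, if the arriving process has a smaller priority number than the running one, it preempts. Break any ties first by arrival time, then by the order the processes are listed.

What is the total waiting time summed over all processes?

17

Schedule: | J5 0-2 | J6 2-4 | J4 4-8 | J2 8-15 | J3 15-16 | J1 16-26 |
Completion: J1=26  J2=15  J3=16  J4=8  J5=2  J6=4
Turnaround (C−A): J1=16  J2=8  J3=9  J4=4  J5=2  J6=4
Waiting = turnaround − burst: J1=6, J2=1, J3=8, J4=0, J5=0, J6=2
Total waiting = 6 + 1 + 8 + 0 + 0 + 2 = 17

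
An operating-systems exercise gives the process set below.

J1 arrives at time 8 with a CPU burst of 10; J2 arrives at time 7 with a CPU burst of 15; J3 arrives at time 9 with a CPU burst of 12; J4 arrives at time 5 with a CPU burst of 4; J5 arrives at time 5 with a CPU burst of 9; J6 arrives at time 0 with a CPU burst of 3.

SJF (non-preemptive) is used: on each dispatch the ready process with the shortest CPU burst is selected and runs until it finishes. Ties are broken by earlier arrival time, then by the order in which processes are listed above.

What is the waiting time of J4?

0

Timeline: | J6 0-3 | idle 3-5 | J4 5-9 | J5 9-18 | J1 18-28 | J3 28-40 | J2 40-55 |
Completion: J1=28  J2=55  J3=40  J4=9  J5=18  J6=3
Waiting(J4) = turnaround − burst = 4 − 4 = 0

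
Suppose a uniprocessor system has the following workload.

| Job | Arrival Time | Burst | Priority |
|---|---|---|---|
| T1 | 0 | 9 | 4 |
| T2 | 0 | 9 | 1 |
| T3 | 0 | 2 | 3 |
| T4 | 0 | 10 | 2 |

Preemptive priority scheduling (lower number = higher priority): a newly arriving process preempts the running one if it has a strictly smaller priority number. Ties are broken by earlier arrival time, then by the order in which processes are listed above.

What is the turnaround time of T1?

30

Schedule: | T2 0-9 | T4 9-19 | T3 19-21 | T1 21-30 |
Completion: T1=30  T2=9  T3=21  T4=19
Turnaround (C−A): T1=30  T2=9  T3=21  T4=19
Turnaround(T1) = completion − arrival = 30 − 0 = 30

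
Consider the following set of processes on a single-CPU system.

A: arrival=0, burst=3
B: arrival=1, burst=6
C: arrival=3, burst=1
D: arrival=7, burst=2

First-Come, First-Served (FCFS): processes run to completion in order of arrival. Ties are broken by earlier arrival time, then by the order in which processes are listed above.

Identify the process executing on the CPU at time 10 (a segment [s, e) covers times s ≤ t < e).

D

Schedule: | A 0-3 | B 3-9 | C 9-10 | D 10-12 |
Completion: A=3  B=9  C=10  D=12
Turnaround (C−A): A=3  B=8  C=7  D=5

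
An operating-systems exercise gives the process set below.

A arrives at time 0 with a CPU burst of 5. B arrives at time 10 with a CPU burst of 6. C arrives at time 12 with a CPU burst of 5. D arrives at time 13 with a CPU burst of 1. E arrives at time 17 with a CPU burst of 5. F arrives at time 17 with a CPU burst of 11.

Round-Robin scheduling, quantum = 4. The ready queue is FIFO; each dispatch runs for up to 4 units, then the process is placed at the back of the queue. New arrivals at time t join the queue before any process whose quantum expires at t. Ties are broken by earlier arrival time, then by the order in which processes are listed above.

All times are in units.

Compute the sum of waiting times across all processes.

Timeline: | A 0-5 | idle 5-10 | B 10-14 | C 14-18 | D 18-19 | B 19-21 | E 21-25 | F 25-29 | C 29-30 | E 30-31 | F 31-38 |
Completion: A=5  B=21  C=30  D=19  E=31  F=38
Turnaround (C−A): A=5  B=11  C=18  D=6  E=14  F=21
Waiting = turnaround − burst: A=0, B=5, C=13, D=5, E=9, F=10
Total waiting = 0 + 5 + 13 + 5 + 9 + 10 = 42

42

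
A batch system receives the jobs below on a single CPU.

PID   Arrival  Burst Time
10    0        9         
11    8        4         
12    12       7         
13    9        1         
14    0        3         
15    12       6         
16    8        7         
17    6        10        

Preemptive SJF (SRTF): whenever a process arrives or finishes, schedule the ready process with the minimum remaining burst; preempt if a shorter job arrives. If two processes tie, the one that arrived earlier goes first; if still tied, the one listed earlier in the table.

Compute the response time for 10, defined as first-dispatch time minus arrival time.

3

Schedule: | 14 0-3 | 10 3-9 | 13 9-10 | 10 10-13 | 11 13-17 | 15 17-23 | 16 23-30 | 12 30-37 | 17 37-47 |
Completion: 10=13  11=17  12=37  13=10  14=3  15=23  16=30  17=47
Response(10) = first start − arrival = 3 − 0 = 3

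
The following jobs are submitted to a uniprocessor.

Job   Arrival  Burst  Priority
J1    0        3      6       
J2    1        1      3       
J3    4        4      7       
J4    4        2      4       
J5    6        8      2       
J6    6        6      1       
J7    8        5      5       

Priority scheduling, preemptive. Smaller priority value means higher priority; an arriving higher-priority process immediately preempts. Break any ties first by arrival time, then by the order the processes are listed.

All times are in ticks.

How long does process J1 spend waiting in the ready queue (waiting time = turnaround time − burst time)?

1

Timeline: | J1 0-1 | J2 1-2 | J1 2-4 | J4 4-6 | J6 6-12 | J5 12-20 | J7 20-25 | J3 25-29 |
Completion: J1=4  J2=2  J3=29  J4=6  J5=20  J6=12  J7=25
Turnaround (C−A): J1=4  J2=1  J3=25  J4=2  J5=14  J6=6  J7=17
Waiting(J1) = turnaround − burst = 4 − 3 = 1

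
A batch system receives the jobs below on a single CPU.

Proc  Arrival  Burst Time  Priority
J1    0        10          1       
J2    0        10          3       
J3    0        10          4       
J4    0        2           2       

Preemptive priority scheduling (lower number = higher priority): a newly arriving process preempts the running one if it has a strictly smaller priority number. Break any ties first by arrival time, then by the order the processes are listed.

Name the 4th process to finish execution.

J3

Gantt: | J1 0-10 | J4 10-12 | J2 12-22 | J3 22-32 |
Completion: J1=10  J2=22  J3=32  J4=12
Turnaround (C−A): J1=10  J2=22  J3=32  J4=12
Finish order: J1 → J4 → J2 → J3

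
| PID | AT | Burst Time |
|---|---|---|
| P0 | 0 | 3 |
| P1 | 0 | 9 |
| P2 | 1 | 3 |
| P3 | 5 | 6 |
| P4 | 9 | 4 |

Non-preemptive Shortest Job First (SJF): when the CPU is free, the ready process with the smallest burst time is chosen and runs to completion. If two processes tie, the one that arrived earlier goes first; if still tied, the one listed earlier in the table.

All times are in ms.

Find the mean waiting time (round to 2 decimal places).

Gantt: | P0 0-3 | P2 3-6 | P3 6-12 | P4 12-16 | P1 16-25 |
Completion: P0=3  P1=25  P2=6  P3=12  P4=16
Turnaround (C−A): P0=3  P1=25  P2=5  P3=7  P4=7
Waiting times: P0=0, P1=16, P2=2, P3=1, P4=3
Average waiting = (0+16+2+1+3) / 5 = 22/5 = 4.40

4.40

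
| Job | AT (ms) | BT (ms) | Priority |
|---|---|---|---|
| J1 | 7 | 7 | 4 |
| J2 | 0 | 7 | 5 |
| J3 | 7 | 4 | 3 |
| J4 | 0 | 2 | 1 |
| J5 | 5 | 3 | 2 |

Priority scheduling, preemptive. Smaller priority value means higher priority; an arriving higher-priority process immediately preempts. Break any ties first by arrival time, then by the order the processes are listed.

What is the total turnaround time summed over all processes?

45

Gantt: | J4 0-2 | J2 2-5 | J5 5-8 | J3 8-12 | J1 12-19 | J2 19-23 |
Completion: J1=19  J2=23  J3=12  J4=2  J5=8
Turnaround = completion − arrival: J1=12, J2=23, J3=5, J4=2, J5=3
Total turnaround = 12 + 23 + 5 + 2 + 3 = 45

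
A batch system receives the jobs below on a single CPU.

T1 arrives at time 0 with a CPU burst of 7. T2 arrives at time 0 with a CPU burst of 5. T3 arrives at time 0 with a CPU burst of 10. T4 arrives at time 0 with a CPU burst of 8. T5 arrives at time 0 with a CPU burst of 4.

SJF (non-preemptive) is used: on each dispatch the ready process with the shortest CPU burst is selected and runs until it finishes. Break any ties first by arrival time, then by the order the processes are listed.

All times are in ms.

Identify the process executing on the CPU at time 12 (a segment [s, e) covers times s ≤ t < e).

T1

Gantt: | T5 0-4 | T2 4-9 | T1 9-16 | T4 16-24 | T3 24-34 |
Completion: T1=16  T2=9  T3=34  T4=24  T5=4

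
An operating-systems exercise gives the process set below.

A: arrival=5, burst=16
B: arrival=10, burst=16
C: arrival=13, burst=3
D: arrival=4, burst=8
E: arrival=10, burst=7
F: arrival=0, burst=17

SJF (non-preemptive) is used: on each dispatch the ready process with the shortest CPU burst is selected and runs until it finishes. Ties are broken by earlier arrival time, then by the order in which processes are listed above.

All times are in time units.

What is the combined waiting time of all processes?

Timeline: | F 0-17 | C 17-20 | E 20-27 | D 27-35 | A 35-51 | B 51-67 |
Completion: A=51  B=67  C=20  D=35  E=27  F=17
Turnaround (C−A): A=46  B=57  C=7  D=31  E=17  F=17
Waiting = turnaround − burst: A=30, B=41, C=4, D=23, E=10, F=0
Total waiting = 30 + 41 + 4 + 23 + 10 + 0 = 108

108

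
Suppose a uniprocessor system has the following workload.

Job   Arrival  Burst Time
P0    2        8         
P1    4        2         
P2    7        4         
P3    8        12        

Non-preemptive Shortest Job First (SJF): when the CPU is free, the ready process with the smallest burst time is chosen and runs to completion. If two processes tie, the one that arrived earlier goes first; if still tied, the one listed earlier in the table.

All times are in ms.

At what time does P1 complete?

12

Timeline: | idle 0-2 | P0 2-10 | P1 10-12 | P2 12-16 | P3 16-28 |
Completion: P0=10  P1=12  P2=16  P3=28
Turnaround (C−A): P0=8  P1=8  P2=9  P3=20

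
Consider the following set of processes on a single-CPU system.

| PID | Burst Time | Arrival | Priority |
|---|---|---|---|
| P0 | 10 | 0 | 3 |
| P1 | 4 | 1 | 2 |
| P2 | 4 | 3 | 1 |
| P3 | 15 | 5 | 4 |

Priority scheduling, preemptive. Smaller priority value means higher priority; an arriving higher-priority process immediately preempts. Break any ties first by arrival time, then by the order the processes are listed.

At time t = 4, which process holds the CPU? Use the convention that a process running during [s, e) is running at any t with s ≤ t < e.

Schedule: | P0 0-1 | P1 1-3 | P2 3-7 | P1 7-9 | P0 9-18 | P3 18-33 |
Completion: P0=18  P1=9  P2=7  P3=33
Turnaround (C−A): P0=18  P1=8  P2=4  P3=28

P2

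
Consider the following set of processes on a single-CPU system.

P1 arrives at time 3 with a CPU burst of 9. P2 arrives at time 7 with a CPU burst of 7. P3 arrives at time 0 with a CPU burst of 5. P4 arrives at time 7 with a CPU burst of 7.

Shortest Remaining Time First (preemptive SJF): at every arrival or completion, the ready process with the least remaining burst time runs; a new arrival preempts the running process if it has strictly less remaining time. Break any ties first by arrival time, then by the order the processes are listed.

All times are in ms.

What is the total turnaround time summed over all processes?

Gantt: | P3 0-5 | P1 5-14 | P2 14-21 | P4 21-28 |
Completion: P1=14  P2=21  P3=5  P4=28
Turnaround (C−A): P1=11  P2=14  P3=5  P4=21
Turnaround = completion − arrival: P1=11, P2=14, P3=5, P4=21
Total turnaround = 11 + 14 + 5 + 21 = 51

51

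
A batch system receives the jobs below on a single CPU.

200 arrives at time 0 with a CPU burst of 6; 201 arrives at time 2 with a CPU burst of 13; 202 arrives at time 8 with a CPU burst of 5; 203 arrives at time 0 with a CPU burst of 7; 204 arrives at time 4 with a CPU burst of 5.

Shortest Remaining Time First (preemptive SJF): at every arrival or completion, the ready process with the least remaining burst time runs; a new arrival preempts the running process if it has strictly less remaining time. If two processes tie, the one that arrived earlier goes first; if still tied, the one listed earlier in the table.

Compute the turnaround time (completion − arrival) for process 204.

Timeline: | 200 0-6 | 204 6-11 | 202 11-16 | 203 16-23 | 201 23-36 |
Completion: 200=6  201=36  202=16  203=23  204=11
Turnaround (C−A): 200=6  201=34  202=8  203=23  204=7
Turnaround(204) = completion − arrival = 11 − 4 = 7

7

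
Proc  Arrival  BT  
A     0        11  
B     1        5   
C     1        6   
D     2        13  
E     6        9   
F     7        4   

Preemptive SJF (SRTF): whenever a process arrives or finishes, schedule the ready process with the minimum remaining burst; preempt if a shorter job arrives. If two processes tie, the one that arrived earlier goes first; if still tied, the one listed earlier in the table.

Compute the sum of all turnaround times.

Gantt: | A 0-1 | B 1-6 | C 6-7 | F 7-11 | C 11-16 | E 16-25 | A 25-35 | D 35-48 |
Completion: A=35  B=6  C=16  D=48  E=25  F=11
Turnaround = completion − arrival: A=35, B=5, C=15, D=46, E=19, F=4
Total turnaround = 35 + 5 + 15 + 46 + 19 + 4 = 124

124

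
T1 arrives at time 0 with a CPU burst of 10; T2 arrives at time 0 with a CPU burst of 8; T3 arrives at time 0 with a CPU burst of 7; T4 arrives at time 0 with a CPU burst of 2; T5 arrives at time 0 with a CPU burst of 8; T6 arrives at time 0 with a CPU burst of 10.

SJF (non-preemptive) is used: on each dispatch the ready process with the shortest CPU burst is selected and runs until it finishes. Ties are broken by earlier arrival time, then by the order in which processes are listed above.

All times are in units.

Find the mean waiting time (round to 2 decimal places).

14.67

Schedule: | T4 0-2 | T3 2-9 | T2 9-17 | T5 17-25 | T1 25-35 | T6 35-45 |
Completion: T1=35  T2=17  T3=9  T4=2  T5=25  T6=45
Turnaround (C−A): T1=35  T2=17  T3=9  T4=2  T5=25  T6=45
Waiting times: T1=25, T2=9, T3=2, T4=0, T5=17, T6=35
Average waiting = (25+9+2+0+17+35) / 6 = 88/6 = 14.67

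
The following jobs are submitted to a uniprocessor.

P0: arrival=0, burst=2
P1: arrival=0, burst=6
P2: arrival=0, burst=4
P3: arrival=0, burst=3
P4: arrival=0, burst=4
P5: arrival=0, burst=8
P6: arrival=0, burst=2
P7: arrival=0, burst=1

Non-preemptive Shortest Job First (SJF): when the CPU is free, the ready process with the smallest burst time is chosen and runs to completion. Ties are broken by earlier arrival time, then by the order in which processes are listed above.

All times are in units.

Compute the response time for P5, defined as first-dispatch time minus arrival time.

Gantt: | P7 0-1 | P0 1-3 | P6 3-5 | P3 5-8 | P2 8-12 | P4 12-16 | P1 16-22 | P5 22-30 |
Completion: P0=3  P1=22  P2=12  P3=8  P4=16  P5=30  P6=5  P7=1
Response(P5) = first start − arrival = 22 − 0 = 22

22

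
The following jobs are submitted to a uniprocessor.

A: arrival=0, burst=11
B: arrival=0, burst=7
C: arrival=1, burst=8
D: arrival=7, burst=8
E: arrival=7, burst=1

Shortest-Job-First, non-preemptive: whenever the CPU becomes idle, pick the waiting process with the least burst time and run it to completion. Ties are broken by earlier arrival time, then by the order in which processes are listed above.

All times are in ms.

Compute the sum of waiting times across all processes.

Gantt: | B 0-7 | E 7-8 | C 8-16 | D 16-24 | A 24-35 |
Completion: A=35  B=7  C=16  D=24  E=8
Turnaround (C−A): A=35  B=7  C=15  D=17  E=1
Waiting = turnaround − burst: A=24, B=0, C=7, D=9, E=0
Total waiting = 24 + 0 + 7 + 9 + 0 = 40

40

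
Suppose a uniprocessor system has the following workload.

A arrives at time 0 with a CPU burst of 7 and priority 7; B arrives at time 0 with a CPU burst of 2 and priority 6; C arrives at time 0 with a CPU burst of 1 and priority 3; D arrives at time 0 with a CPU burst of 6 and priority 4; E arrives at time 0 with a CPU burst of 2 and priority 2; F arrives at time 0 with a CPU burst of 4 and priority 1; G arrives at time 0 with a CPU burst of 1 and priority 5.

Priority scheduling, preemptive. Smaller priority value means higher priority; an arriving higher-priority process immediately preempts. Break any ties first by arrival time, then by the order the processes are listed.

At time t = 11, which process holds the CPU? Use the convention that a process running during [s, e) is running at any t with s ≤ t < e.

D

Timeline: | F 0-4 | E 4-6 | C 6-7 | D 7-13 | G 13-14 | B 14-16 | A 16-23 |
Completion: A=23  B=16  C=7  D=13  E=6  F=4  G=14
Turnaround (C−A): A=23  B=16  C=7  D=13  E=6  F=4  G=14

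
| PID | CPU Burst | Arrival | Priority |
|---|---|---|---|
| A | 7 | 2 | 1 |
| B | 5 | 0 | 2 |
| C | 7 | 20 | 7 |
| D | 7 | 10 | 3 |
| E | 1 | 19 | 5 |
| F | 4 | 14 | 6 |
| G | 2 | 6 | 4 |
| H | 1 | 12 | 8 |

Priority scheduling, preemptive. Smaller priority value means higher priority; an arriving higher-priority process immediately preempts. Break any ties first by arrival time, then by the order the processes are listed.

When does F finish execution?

26

Gantt: | B 0-2 | A 2-9 | B 9-12 | D 12-19 | G 19-21 | E 21-22 | F 22-26 | C 26-33 | H 33-34 |
Completion: A=9  B=12  C=33  D=19  E=22  F=26  G=21  H=34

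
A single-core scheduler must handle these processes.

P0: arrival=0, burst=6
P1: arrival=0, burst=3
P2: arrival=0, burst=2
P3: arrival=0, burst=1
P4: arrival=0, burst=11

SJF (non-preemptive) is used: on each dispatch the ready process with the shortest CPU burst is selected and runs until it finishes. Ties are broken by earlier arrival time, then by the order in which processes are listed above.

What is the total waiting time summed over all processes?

22

Gantt: | P3 0-1 | P2 1-3 | P1 3-6 | P0 6-12 | P4 12-23 |
Completion: P0=12  P1=6  P2=3  P3=1  P4=23
Turnaround (C−A): P0=12  P1=6  P2=3  P3=1  P4=23
Waiting = turnaround − burst: P0=6, P1=3, P2=1, P3=0, P4=12
Total waiting = 6 + 3 + 1 + 0 + 12 = 22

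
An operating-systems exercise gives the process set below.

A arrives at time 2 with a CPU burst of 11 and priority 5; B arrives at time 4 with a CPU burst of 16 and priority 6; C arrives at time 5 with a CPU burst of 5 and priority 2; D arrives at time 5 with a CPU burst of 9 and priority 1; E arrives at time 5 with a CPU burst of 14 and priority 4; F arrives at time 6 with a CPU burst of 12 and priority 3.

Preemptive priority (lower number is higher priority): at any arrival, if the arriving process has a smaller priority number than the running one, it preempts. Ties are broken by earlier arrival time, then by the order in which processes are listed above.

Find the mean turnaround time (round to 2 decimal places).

34.00

Timeline: | idle 0-2 | A 2-5 | D 5-14 | C 14-19 | F 19-31 | E 31-45 | A 45-53 | B 53-69 |
Completion: A=53  B=69  C=19  D=14  E=45  F=31
Turnaround (C−A): A=51  B=65  C=14  D=9  E=40  F=25
Turnaround times: A=51, B=65, C=14, D=9, E=40, F=25
Average turnaround = (51+65+14+9+40+25) / 6 = 204/6 = 34.00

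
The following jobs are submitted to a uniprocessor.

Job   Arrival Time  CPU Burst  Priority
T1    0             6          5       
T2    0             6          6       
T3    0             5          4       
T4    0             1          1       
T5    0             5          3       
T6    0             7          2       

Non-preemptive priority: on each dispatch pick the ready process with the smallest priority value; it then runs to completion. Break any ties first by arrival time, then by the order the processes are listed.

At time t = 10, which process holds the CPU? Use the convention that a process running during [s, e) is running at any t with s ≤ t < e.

T5

Timeline: | T4 0-1 | T6 1-8 | T5 8-13 | T3 13-18 | T1 18-24 | T2 24-30 |
Completion: T1=24  T2=30  T3=18  T4=1  T5=13  T6=8
Turnaround (C−A): T1=24  T2=30  T3=18  T4=1  T5=13  T6=8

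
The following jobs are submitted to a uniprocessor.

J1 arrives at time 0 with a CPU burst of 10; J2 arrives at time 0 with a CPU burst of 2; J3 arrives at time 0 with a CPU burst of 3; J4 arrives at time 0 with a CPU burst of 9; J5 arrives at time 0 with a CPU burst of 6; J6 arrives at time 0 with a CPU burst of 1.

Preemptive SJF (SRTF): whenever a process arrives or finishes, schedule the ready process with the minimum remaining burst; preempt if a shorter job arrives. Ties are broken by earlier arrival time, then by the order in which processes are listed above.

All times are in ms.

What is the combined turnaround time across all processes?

Gantt: | J6 0-1 | J2 1-3 | J3 3-6 | J5 6-12 | J4 12-21 | J1 21-31 |
Completion: J1=31  J2=3  J3=6  J4=21  J5=12  J6=1
Turnaround (C−A): J1=31  J2=3  J3=6  J4=21  J5=12  J6=1
Turnaround = completion − arrival: J1=31, J2=3, J3=6, J4=21, J5=12, J6=1
Total turnaround = 31 + 3 + 6 + 21 + 12 + 1 = 74

74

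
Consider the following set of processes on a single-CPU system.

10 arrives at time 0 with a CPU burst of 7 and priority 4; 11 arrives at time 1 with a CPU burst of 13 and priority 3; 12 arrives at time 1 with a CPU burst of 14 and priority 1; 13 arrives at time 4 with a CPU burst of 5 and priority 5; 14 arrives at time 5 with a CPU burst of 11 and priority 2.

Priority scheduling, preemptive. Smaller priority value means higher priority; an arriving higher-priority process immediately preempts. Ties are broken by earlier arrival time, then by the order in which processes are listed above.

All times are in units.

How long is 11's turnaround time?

Schedule: | 10 0-1 | 12 1-15 | 14 15-26 | 11 26-39 | 10 39-45 | 13 45-50 |
Completion: 10=45  11=39  12=15  13=50  14=26
Turnaround(11) = completion − arrival = 39 − 1 = 38

38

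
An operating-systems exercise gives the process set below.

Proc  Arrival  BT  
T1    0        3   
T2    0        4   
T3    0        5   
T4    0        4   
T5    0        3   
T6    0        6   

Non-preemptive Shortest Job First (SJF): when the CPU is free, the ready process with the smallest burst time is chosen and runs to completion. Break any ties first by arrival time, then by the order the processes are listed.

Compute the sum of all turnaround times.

Timeline: | T1 0-3 | T5 3-6 | T2 6-10 | T4 10-14 | T3 14-19 | T6 19-25 |
Completion: T1=3  T2=10  T3=19  T4=14  T5=6  T6=25
Turnaround (C−A): T1=3  T2=10  T3=19  T4=14  T5=6  T6=25
Turnaround = completion − arrival: T1=3, T2=10, T3=19, T4=14, T5=6, T6=25
Total turnaround = 3 + 10 + 19 + 14 + 6 + 25 = 77

77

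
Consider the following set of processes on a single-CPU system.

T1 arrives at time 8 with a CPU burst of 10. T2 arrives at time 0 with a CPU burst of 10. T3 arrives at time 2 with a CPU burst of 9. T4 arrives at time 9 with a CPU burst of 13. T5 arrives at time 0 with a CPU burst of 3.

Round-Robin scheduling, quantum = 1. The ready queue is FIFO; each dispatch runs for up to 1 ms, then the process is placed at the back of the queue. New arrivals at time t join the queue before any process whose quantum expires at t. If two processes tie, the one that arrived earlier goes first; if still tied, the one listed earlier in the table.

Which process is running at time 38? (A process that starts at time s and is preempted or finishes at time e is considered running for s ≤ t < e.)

Gantt: | T2 0-1 | T5 1-2 | T2 2-3 | T3 3-4 | T5 4-5 | T2 5-6 | T3 6-7 | T5 7-8 | T2 8-9 | T3 9-10 | T1 10-11 | T4 11-12 | T2 12-13 | T3 13-14 | T1 14-15 | T4 15-16 | T2 16-17 | T3 17-18 | T1 18-19 | T4 19-20 | T2 20-21 | T3 21-22 | T1 22-23 | T4 23-24 | T2 24-25 | T3 25-26 | T1 26-27 | T4 27-28 | T2 28-29 | T3 29-30 | T1 30-31 | T4 31-32 | T2 32-33 | T3 33-34 | T1 34-35 | T4 35-36 | T1 36-37 | T4 37-38 | T1 38-39 | T4 39-40 | T1 40-41 | T4 41-45 |
Completion: T1=41  T2=33  T3=34  T4=45  T5=8
Turnaround (C−A): T1=33  T2=33  T3=32  T4=36  T5=8

T1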